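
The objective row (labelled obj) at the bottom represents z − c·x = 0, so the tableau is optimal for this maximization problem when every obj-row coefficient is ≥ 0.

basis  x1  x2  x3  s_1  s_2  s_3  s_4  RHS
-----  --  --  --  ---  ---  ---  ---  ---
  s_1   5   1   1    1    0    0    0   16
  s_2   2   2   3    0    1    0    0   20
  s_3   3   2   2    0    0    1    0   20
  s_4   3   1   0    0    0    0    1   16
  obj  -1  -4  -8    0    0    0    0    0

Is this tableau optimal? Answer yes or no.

no

The obj-row has a negative entry -8 in column x3, so it is not optimal.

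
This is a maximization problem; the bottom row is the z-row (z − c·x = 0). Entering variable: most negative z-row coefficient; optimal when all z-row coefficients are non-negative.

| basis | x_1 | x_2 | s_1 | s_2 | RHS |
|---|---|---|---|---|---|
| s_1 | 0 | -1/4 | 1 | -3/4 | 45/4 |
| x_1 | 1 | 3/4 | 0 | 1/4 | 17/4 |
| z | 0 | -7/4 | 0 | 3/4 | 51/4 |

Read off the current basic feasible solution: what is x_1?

x_1 is basic (row 2); its value is the RHS of that row, 17/4.

17/4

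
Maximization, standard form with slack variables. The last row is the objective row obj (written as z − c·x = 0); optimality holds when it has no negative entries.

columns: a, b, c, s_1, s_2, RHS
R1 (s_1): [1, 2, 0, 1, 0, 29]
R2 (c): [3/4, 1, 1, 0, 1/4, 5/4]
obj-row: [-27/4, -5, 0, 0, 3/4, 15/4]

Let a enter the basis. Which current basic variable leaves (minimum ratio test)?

Column a entries and ratios — s_1: 29/1 = 29; c: (5/4)/(3/4) = 5/3.
Smallest ratio is 5/3 in the row of c, so c leaves.

c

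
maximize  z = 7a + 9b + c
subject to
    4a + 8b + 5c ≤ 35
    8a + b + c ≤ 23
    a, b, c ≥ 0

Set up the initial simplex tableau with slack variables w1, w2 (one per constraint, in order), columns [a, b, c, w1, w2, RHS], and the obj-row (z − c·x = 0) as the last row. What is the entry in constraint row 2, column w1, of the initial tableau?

0

Slack w1 belongs to constraint 1; its column is the unit vector e_1, so the entry in row 2 is 0.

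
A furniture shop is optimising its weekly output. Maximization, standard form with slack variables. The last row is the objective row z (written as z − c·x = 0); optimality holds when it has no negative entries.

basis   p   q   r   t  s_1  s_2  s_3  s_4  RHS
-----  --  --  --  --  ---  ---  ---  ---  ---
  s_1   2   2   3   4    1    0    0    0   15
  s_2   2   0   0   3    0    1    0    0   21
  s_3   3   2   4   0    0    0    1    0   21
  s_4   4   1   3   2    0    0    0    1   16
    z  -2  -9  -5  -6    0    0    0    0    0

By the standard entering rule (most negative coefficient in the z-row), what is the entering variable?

q

Negative z-row entries: p: -2, q: -9, r: -5, t: -6.
The most negative is -9 in column q, so q enters.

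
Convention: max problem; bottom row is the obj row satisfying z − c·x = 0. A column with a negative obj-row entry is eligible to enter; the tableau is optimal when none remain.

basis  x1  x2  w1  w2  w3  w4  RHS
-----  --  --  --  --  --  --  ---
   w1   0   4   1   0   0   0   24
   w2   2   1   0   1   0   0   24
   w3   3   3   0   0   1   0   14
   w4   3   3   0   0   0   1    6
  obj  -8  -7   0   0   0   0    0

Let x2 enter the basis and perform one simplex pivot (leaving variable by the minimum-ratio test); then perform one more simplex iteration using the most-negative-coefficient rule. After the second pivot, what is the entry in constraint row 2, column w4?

Ratio test on column x2 — row 1: 24/4 = 6; row 2: 24/1 = 24; row 3: 14/3 = 14/3; row 4: 6/3 = 2. Minimum is 2 at row 4 (w4 leaves); pivot element 3.
Divide row 4 by 3; eliminate column x2 from the other rows.
Second iteration: most negative obj-row entry is -1 in column x1, so x1 enters.
Ratio test on column x1 — row 1: entry -4 ≤ 0; row 2: 22/1 = 22; row 3: entry 0 ≤ 0; row 4: 2/1 = 2. Minimum is 2 at row 4 (x2 leaves); pivot element 1.
Divide row 4 by 1; eliminate column x1 from the other rows.
After both pivots, the entry at constraint row 2, column w4 is -2/3.

-2/3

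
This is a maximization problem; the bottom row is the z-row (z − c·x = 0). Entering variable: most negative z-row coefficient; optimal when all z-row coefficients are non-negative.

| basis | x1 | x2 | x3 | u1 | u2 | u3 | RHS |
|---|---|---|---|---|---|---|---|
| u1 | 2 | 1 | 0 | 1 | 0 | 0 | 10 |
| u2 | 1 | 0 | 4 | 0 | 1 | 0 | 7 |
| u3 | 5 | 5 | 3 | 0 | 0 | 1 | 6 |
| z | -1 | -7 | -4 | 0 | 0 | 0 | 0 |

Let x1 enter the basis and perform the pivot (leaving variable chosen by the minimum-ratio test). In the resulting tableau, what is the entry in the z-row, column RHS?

6/5

Ratio test on column x1 — row 1: 10/2 = 5; row 2: 7/1 = 7; row 3: 6/5 = 6/5. Minimum is 6/5 at row 3 (u3 leaves); pivot element 5.
Divide row 3 by 5; eliminate column x1 from the other rows.
z-row update in column RHS: 0 − (-1)·(6/5) = 6/5.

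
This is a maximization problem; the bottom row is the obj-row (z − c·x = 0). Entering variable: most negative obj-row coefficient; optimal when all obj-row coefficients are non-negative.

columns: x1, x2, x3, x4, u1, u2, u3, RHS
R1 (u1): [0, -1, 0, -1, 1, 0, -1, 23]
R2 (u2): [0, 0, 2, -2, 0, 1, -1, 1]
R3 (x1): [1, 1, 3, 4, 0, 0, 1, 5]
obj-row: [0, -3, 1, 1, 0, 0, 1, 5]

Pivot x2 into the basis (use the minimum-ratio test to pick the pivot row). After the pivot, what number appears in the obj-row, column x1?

3

Ratio test on column x2 — row 1: entry -1 ≤ 0; row 2: entry 0 ≤ 0; row 3: 5/1 = 5. Minimum is 5 at row 3 (x1 leaves); pivot element 1.
Divide row 3 by 1; eliminate column x2 from the other rows.
obj-row update in column x1: 0 − (-3)·1 = 3.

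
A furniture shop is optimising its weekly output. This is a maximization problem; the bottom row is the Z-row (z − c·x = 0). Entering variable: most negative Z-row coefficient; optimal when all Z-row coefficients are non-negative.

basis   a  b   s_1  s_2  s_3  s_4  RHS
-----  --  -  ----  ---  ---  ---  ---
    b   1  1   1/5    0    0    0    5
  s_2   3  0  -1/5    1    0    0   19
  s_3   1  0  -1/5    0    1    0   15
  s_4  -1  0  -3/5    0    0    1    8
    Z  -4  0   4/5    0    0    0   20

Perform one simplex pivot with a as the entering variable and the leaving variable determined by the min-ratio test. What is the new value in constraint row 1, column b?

Ratio test on column a — row 1: 5/1 = 5; row 2: 19/3 = 19/3; row 3: 15/1 = 15; row 4: entry -1 ≤ 0. Minimum is 5 at row 1 (b leaves); pivot element 1.
Divide row 1 by 1; eliminate column a from the other rows.
In the new row 1, the b entry is the old entry divided by the pivot: 1/1 = 1.

1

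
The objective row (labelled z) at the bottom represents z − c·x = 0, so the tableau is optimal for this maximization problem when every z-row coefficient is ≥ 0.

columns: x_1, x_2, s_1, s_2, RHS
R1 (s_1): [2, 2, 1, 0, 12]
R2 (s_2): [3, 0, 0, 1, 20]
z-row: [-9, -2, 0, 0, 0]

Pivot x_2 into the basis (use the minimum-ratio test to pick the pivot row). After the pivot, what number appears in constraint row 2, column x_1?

3

Ratio test on column x_2 — row 1: 12/2 = 6; row 2: entry 0 ≤ 0. Minimum is 6 at row 1 (s_1 leaves); pivot element 2.
Divide row 1 by 2; eliminate column x_2 from the other rows.
Row 2 update in column x_1: 3 − 0·1 = 3.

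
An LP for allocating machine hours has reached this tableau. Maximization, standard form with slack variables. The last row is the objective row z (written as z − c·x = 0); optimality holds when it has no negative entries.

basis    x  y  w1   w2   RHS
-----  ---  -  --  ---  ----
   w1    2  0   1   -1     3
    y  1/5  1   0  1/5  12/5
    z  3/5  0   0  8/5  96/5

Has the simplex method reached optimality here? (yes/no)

Every z-row coefficient is ≥ 0, so the tableau is optimal.

yes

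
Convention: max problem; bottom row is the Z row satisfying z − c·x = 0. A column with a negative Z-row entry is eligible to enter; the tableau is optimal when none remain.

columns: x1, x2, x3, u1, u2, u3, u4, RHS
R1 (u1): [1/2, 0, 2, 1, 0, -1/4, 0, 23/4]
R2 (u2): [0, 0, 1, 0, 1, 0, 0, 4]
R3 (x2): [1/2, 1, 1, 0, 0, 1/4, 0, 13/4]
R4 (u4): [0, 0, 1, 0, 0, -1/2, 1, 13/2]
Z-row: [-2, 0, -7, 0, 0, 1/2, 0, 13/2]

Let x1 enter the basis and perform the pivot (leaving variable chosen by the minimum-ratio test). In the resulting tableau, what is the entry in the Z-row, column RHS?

Ratio test on column x1 — row 1: (23/4)/(1/2) = 23/2; row 2: entry 0 ≤ 0; row 3: (13/4)/(1/2) = 13/2; row 4: entry 0 ≤ 0. Minimum is 13/2 at row 3 (x2 leaves); pivot element 1/2.
Divide row 3 by 1/2; eliminate column x1 from the other rows.
Z-row update in column RHS: 13/2 − (-2)·(13/2) = 39/2.

39/2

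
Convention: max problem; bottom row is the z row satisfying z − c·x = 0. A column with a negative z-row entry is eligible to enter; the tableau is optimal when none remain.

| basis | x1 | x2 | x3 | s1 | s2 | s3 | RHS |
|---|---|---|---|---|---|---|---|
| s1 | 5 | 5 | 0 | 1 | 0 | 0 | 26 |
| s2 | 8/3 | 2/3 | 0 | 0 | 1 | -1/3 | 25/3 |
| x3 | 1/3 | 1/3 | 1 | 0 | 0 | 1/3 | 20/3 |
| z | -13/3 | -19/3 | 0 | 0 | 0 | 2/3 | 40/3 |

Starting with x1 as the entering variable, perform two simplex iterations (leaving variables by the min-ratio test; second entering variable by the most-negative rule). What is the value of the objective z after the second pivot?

207/5

Ratio test on column x1 — row 1: 26/5 = 26/5; row 2: (25/3)/(8/3) = 25/8; row 3: (20/3)/(1/3) = 20. Minimum is 25/8 at row 2 (s2 leaves); pivot element 8/3.
Pivot on row 2; the z-row RHS becomes 40/3 − (-13/3)·(25/8) = 215/8.
Next entering variable (most negative z-row entry -21/4): x2.
Ratio test on column x2 — row 1: (83/8)/(15/4) = 83/30; row 2: (25/8)/(1/4) = 25/2; row 3: (45/8)/(1/4) = 45/2. Minimum is 83/30 at row 1 (s1 leaves); pivot element 15/4.
After the second pivot the z-row RHS is 215/8 − (-21/4)·(83/30) = 207/5.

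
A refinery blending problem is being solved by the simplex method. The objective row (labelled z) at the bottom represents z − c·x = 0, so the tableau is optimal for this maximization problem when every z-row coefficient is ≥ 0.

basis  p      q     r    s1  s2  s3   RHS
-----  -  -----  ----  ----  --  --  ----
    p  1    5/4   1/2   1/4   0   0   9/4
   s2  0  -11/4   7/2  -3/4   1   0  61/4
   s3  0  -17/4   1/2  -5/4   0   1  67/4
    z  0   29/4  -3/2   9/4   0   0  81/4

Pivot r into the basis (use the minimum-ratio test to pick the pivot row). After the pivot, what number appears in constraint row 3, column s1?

-8/7

Ratio test on column r — row 1: (9/4)/(1/2) = 9/2; row 2: (61/4)/(7/2) = 61/14; row 3: (67/4)/(1/2) = 67/2. Minimum is 61/14 at row 2 (s2 leaves); pivot element 7/2.
Divide row 2 by 7/2; eliminate column r from the other rows.
Row 3 update in column s1: -5/4 − (1/2)·(-3/14) = -8/7.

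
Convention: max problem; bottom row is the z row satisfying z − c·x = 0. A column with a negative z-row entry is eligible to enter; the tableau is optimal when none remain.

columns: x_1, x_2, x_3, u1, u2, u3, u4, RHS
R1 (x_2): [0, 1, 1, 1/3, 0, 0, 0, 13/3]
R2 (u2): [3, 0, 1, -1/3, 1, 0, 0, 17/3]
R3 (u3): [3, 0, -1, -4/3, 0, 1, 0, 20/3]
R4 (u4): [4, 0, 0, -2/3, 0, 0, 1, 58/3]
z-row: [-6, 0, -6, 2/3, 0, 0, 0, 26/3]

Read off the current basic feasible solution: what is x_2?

x_2 is basic (row 1); its value is the RHS of that row, 13/3.

13/3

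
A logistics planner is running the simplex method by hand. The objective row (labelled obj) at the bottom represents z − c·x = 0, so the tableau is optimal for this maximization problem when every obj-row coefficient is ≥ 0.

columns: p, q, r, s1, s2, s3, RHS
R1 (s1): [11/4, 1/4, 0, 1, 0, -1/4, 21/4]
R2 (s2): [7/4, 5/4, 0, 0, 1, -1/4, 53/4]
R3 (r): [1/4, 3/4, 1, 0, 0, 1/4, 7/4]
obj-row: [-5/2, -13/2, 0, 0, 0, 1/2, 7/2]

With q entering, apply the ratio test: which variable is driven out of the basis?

r

Column q entries and ratios — s1: (21/4)/(1/4) = 21; s2: (53/4)/(5/4) = 53/5; r: (7/4)/(3/4) = 7/3.
Smallest ratio is 7/3 in the row of r, so r leaves.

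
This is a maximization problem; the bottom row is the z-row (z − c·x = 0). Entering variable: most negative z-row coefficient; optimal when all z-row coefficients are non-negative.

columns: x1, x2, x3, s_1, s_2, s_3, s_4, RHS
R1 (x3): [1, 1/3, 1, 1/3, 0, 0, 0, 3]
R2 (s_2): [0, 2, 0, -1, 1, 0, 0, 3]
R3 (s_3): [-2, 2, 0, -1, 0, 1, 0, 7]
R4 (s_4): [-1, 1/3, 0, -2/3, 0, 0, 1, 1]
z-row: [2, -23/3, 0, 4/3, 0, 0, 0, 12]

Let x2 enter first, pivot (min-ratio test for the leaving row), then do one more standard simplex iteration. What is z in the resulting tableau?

36

Ratio test on column x2 — row 1: 3/(1/3) = 9; row 2: 3/2 = 3/2; row 3: 7/2 = 7/2; row 4: 1/(1/3) = 3. Minimum is 3/2 at row 2 (s_2 leaves); pivot element 2.
Pivot on row 2; the z-row RHS becomes 12 − (-23/3)·(3/2) = 47/2.
Next entering variable (most negative z-row entry -5/2): s_1.
Ratio test on column s_1 — row 1: (5/2)/(1/2) = 5; row 2: entry -1/2 ≤ 0; row 3: entry 0 ≤ 0; row 4: entry -1/2 ≤ 0. Minimum is 5 at row 1 (x3 leaves); pivot element 1/2.
After the second pivot the z-row RHS is 47/2 − (-5/2)·5 = 36.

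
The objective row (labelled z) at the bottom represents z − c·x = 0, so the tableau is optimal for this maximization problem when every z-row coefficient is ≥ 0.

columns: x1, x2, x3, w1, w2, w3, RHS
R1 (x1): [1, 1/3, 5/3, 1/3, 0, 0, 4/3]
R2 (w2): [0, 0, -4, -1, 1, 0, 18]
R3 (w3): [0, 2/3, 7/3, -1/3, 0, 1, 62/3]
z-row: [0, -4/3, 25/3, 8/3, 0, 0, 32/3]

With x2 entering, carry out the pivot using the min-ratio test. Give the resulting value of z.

16

Ratio test on column x2 — row 1: (4/3)/(1/3) = 4; row 2: entry 0 ≤ 0; row 3: (62/3)/(2/3) = 31. Minimum is 4 at row 1 (x1 leaves); pivot element 1/3.
Pivot on row 1; the z-row RHS becomes 32/3 − (-4/3)·4 = 16.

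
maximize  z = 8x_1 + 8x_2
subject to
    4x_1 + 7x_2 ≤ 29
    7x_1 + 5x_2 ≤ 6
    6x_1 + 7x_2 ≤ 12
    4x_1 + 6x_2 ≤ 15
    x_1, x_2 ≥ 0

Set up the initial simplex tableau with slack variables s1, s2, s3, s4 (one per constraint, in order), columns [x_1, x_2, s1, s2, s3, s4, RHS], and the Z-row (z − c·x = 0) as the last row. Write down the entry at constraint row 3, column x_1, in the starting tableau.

Constraint 3 has coefficient 6 on x_1.

6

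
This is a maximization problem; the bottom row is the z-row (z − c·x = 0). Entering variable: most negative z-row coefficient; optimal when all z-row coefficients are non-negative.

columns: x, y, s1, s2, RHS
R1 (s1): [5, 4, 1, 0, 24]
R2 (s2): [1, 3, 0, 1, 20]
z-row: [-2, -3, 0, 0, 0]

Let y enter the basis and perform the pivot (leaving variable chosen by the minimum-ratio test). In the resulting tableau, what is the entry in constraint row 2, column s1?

-3/4

Ratio test on column y — row 1: 24/4 = 6; row 2: 20/3 = 20/3. Minimum is 6 at row 1 (s1 leaves); pivot element 4.
Divide row 1 by 4; eliminate column y from the other rows.
Row 2 update in column s1: 0 − 3·(1/4) = -3/4.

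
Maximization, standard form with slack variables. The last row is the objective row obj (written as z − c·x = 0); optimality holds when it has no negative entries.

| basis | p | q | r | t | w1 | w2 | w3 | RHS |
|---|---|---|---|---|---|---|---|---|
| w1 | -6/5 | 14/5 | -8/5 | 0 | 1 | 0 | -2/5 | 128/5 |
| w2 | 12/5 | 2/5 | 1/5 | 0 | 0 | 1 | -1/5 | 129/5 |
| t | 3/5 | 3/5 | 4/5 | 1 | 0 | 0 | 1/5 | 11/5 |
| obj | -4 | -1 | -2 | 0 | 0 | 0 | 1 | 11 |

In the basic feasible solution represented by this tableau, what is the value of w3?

w3 is not in the basis, so in the current basic feasible solution w3 = 0.

0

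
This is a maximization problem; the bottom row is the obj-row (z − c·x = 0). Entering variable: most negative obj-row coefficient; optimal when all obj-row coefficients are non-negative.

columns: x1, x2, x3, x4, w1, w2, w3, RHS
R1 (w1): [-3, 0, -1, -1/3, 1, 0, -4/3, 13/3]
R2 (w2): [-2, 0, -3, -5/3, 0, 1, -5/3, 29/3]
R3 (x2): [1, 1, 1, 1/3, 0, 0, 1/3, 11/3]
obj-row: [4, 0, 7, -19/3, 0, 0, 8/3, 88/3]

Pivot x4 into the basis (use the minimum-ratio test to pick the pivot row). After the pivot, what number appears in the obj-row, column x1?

Ratio test on column x4 — row 1: entry -1/3 ≤ 0; row 2: entry -5/3 ≤ 0; row 3: (11/3)/(1/3) = 11. Minimum is 11 at row 3 (x2 leaves); pivot element 1/3.
Divide row 3 by 1/3; eliminate column x4 from the other rows.
obj-row update in column x1: 4 − (-19/3)·3 = 23.

23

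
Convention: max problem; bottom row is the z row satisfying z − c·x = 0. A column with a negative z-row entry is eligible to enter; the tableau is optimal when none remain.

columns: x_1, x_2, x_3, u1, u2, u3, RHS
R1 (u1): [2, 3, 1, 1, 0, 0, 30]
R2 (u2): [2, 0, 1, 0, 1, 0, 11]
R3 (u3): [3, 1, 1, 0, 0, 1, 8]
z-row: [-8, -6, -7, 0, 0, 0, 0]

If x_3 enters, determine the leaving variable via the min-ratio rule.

Column x_3 entries and ratios — u1: 30/1 = 30; u2: 11/1 = 11; u3: 8/1 = 8.
Smallest ratio is 8 in the row of u3, so u3 leaves.

u3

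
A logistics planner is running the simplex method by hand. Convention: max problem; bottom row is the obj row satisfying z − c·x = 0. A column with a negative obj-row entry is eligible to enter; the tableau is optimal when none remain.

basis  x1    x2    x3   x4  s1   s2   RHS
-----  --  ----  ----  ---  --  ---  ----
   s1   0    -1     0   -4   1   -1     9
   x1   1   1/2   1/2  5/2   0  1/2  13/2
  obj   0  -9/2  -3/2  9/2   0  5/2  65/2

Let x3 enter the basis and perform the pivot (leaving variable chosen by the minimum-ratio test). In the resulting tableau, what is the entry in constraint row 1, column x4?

Ratio test on column x3 — row 1: entry 0 ≤ 0; row 2: (13/2)/(1/2) = 13. Minimum is 13 at row 2 (x1 leaves); pivot element 1/2.
Divide row 2 by 1/2; eliminate column x3 from the other rows.
Row 1 update in column x4: -4 − 0·5 = -4.

-4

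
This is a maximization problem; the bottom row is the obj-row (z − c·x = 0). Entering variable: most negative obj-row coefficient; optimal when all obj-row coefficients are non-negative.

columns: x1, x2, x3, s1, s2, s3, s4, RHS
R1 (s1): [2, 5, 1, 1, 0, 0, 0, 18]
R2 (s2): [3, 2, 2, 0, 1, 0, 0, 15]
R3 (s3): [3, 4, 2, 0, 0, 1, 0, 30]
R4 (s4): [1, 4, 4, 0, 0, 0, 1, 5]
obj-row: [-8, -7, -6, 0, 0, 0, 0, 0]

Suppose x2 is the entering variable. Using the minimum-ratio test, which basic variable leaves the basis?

Column x2 entries and ratios — s1: 18/5 = 18/5; s2: 15/2 = 15/2; s3: 30/4 = 15/2; s4: 5/4 = 5/4.
Smallest ratio is 5/4 in the row of s4, so s4 leaves.

s4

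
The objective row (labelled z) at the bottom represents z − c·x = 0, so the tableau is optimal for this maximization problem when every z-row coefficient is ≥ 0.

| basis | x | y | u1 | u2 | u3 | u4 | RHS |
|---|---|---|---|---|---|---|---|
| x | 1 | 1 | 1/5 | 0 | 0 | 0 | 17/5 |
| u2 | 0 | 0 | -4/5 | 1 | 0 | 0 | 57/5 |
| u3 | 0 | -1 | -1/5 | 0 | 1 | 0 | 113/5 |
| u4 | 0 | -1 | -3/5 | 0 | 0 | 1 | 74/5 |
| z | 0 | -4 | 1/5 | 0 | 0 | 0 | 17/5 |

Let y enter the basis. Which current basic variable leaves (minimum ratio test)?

Column y entries and ratios — x: (17/5)/1 = 17/5; u2: 0 ≤ 0, skip; u3: -1 ≤ 0, skip; u4: -1 ≤ 0, skip.
Smallest ratio is 17/5 in the row of x, so x leaves.

x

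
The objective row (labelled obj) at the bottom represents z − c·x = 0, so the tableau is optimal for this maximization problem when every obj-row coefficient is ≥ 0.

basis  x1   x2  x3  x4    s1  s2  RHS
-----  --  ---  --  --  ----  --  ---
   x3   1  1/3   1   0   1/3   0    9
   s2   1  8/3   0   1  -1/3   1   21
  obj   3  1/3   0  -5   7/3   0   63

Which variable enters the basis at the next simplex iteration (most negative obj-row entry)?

x4

Negative obj-row entries: x4: -5.
The most negative is -5 in column x4, so x4 enters.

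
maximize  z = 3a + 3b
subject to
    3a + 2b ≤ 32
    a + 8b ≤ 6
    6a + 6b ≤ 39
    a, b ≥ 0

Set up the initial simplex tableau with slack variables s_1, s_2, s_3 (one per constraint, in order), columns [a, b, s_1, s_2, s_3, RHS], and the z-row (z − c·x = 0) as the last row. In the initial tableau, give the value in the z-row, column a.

The z-row carries the negated objective coefficients: the a entry is -3.

-3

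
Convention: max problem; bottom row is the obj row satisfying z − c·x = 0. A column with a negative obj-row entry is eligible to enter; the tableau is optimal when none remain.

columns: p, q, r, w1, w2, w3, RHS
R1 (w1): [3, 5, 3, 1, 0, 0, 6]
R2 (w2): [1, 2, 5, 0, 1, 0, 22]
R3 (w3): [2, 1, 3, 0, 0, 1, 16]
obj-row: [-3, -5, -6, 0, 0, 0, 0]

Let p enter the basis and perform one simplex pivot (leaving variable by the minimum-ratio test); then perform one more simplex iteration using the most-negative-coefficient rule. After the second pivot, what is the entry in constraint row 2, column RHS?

Ratio test on column p — row 1: 6/3 = 2; row 2: 22/1 = 22; row 3: 16/2 = 8. Minimum is 2 at row 1 (w1 leaves); pivot element 3.
Divide row 1 by 3; eliminate column p from the other rows.
Second iteration: most negative obj-row entry is -3 in column r, so r enters.
Ratio test on column r — row 1: 2/1 = 2; row 2: 20/4 = 5; row 3: 12/1 = 12. Minimum is 2 at row 1 (p leaves); pivot element 1.
Divide row 1 by 1; eliminate column r from the other rows.
After both pivots, the entry at constraint row 2, column RHS is 12.

12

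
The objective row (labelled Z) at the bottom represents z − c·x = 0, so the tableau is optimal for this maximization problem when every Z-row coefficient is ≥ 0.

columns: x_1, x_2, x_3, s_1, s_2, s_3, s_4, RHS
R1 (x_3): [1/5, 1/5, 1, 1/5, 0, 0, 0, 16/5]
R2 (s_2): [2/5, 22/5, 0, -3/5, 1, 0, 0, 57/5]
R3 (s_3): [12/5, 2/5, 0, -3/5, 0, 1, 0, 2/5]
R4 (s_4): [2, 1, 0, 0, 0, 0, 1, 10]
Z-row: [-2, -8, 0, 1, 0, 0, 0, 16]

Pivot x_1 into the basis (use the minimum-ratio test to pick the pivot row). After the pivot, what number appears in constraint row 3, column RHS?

Ratio test on column x_1 — row 1: (16/5)/(1/5) = 16; row 2: (57/5)/(2/5) = 57/2; row 3: (2/5)/(12/5) = 1/6; row 4: 10/2 = 5. Minimum is 1/6 at row 3 (s_3 leaves); pivot element 12/5.
Divide row 3 by 12/5; eliminate column x_1 from the other rows.
In the new row 3, the RHS entry is the old entry divided by the pivot: (2/5)/(12/5) = 1/6.

1/6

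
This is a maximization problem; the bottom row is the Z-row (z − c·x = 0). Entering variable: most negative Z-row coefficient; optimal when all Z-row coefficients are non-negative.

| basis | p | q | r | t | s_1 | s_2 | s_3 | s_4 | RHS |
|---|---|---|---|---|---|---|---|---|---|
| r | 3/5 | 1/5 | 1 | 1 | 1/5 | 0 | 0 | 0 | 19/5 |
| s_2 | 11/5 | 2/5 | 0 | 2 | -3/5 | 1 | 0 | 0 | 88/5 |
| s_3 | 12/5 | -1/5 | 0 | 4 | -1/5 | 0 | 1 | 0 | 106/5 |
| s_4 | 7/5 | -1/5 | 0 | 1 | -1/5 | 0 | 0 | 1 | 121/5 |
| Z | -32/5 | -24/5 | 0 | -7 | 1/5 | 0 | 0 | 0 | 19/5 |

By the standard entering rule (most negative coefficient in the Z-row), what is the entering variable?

Negative Z-row entries: p: -32/5, q: -24/5, t: -7.
The most negative is -7 in column t, so t enters.

t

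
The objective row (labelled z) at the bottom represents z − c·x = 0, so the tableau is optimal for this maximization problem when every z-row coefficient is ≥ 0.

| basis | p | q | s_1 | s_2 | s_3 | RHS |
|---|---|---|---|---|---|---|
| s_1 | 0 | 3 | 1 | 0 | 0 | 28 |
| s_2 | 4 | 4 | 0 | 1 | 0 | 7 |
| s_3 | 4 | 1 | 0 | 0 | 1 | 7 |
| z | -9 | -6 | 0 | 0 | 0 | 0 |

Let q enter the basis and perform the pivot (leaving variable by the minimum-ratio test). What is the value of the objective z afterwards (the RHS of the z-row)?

Ratio test on column q — row 1: 28/3 = 28/3; row 2: 7/4 = 7/4; row 3: 7/1 = 7. Minimum is 7/4 at row 2 (s_2 leaves); pivot element 4.
Pivot on row 2; the z-row RHS becomes 0 − (-6)·(7/4) = 21/2.

21/2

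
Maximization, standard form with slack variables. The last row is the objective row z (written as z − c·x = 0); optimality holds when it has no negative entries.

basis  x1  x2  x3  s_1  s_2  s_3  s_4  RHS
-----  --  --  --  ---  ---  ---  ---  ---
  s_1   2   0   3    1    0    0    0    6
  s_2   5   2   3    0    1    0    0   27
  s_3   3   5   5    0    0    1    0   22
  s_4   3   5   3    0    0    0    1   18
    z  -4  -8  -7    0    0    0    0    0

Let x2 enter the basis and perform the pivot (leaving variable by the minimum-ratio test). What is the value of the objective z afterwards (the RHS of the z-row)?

Ratio test on column x2 — row 1: entry 0 ≤ 0; row 2: 27/2 = 27/2; row 3: 22/5 = 22/5; row 4: 18/5 = 18/5. Minimum is 18/5 at row 4 (s_4 leaves); pivot element 5.
Pivot on row 4; the z-row RHS becomes 0 − (-8)·(18/5) = 144/5.

144/5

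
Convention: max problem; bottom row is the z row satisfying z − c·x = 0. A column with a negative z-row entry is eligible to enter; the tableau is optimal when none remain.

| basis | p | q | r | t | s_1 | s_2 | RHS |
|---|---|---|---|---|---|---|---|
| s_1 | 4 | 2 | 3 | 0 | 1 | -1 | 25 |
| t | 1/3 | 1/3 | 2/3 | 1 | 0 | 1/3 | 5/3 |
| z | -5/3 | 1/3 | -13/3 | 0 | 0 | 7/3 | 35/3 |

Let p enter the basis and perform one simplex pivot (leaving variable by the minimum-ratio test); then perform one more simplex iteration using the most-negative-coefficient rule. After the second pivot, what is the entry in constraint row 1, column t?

-9/2

Ratio test on column p — row 1: 25/4 = 25/4; row 2: (5/3)/(1/3) = 5. Minimum is 5 at row 2 (t leaves); pivot element 1/3.
Divide row 2 by 1/3; eliminate column p from the other rows.
Second iteration: most negative z-row entry is -1 in column r, so r enters.
Ratio test on column r — row 1: entry -5 ≤ 0; row 2: 5/2 = 5/2. Minimum is 5/2 at row 2 (p leaves); pivot element 2.
Divide row 2 by 2; eliminate column r from the other rows.
After both pivots, the entry at constraint row 1, column t is -9/2.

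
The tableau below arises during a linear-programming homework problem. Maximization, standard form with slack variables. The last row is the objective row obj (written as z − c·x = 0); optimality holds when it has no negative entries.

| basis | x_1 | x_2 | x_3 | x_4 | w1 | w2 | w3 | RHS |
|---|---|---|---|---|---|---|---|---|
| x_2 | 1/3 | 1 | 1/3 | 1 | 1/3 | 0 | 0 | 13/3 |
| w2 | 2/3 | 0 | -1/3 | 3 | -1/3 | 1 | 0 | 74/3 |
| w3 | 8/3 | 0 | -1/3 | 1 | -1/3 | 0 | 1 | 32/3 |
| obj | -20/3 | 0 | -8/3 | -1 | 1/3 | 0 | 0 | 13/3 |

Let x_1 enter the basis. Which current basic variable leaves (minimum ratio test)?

Column x_1 entries and ratios — x_2: (13/3)/(1/3) = 13; w2: (74/3)/(2/3) = 37; w3: (32/3)/(8/3) = 4.
Smallest ratio is 4 in the row of w3, so w3 leaves.

w3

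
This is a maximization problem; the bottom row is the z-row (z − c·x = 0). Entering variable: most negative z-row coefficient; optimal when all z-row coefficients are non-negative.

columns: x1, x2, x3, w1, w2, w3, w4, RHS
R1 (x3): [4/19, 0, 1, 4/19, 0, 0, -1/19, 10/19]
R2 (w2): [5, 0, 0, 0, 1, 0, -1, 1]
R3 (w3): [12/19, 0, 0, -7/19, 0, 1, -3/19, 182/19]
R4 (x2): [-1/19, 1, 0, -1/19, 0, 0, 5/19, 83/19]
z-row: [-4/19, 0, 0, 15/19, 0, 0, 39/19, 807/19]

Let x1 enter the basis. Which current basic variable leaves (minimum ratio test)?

w2

Column x1 entries and ratios — x3: (10/19)/(4/19) = 5/2; w2: 1/5 = 1/5; w3: (182/19)/(12/19) = 91/6; x2: -1/19 ≤ 0, skip.
Smallest ratio is 1/5 in the row of w2, so w2 leaves.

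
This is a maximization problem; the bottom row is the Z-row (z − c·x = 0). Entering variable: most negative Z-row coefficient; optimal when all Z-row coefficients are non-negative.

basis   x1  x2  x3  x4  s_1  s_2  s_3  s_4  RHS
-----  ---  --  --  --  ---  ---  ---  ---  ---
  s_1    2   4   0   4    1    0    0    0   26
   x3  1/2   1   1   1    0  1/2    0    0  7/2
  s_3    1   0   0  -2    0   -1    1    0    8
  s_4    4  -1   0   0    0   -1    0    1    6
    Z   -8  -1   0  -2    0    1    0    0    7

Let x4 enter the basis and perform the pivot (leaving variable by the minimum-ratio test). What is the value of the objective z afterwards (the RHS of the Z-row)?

Ratio test on column x4 — row 1: 26/4 = 13/2; row 2: (7/2)/1 = 7/2; row 3: entry -2 ≤ 0; row 4: entry 0 ≤ 0. Minimum is 7/2 at row 2 (x3 leaves); pivot element 1.
Pivot on row 2; the Z-row RHS becomes 7 − (-2)·(7/2) = 14.

14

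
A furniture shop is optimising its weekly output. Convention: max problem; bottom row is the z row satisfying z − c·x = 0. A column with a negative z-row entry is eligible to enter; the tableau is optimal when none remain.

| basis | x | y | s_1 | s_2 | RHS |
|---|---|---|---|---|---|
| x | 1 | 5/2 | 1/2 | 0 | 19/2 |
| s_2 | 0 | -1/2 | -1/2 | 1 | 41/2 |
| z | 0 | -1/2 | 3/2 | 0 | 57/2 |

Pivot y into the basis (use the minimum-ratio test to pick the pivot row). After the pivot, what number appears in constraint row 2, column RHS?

112/5

Ratio test on column y — row 1: (19/2)/(5/2) = 19/5; row 2: entry -1/2 ≤ 0. Minimum is 19/5 at row 1 (x leaves); pivot element 5/2.
Divide row 1 by 5/2; eliminate column y from the other rows.
Row 2 update in column RHS: 41/2 − (-1/2)·(19/5) = 112/5.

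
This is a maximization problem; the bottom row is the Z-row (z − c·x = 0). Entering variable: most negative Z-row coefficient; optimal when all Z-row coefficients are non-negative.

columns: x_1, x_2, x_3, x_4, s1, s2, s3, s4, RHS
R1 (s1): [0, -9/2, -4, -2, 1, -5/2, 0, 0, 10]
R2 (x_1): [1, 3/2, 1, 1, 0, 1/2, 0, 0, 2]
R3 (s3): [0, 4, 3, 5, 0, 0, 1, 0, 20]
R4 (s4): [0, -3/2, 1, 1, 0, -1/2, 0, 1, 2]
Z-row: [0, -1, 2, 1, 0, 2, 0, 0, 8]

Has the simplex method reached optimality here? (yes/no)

no

The Z-row has a negative entry -1 in column x_2, so it is not optimal.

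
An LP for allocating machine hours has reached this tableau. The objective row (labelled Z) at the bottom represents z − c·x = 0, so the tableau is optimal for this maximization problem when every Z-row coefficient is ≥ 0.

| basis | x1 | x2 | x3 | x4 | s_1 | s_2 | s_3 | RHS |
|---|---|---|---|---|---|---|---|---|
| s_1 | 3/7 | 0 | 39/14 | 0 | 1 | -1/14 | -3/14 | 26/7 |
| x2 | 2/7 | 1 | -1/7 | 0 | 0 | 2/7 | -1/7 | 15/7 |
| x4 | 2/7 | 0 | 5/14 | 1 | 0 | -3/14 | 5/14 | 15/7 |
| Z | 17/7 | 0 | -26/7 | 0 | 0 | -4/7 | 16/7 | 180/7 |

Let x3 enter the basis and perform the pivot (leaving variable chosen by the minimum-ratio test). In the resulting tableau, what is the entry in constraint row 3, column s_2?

Ratio test on column x3 — row 1: (26/7)/(39/14) = 4/3; row 2: entry -1/7 ≤ 0; row 3: (15/7)/(5/14) = 6. Minimum is 4/3 at row 1 (s_1 leaves); pivot element 39/14.
Divide row 1 by 39/14; eliminate column x3 from the other rows.
Row 3 update in column s_2: -3/14 − (5/14)·(-1/39) = -8/39.

-8/39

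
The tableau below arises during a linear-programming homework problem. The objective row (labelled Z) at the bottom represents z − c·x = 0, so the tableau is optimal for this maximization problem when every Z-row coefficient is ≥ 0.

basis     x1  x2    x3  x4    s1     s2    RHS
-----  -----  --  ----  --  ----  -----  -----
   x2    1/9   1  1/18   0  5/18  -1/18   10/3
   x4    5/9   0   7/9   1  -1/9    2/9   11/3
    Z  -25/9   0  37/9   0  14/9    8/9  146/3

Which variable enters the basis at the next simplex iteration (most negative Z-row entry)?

Negative Z-row entries: x1: -25/9.
The most negative is -25/9 in column x1, so x1 enters.

x1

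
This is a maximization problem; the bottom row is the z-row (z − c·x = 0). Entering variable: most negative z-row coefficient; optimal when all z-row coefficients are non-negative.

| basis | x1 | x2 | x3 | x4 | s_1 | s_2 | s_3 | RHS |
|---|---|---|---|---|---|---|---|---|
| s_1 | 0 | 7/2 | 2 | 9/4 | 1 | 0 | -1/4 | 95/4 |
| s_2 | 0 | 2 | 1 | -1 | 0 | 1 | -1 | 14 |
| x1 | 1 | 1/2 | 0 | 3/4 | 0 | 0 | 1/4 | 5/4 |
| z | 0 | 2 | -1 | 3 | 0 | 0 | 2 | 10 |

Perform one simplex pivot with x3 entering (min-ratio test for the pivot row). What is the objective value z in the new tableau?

175/8

Ratio test on column x3 — row 1: (95/4)/2 = 95/8; row 2: 14/1 = 14; row 3: entry 0 ≤ 0. Minimum is 95/8 at row 1 (s_1 leaves); pivot element 2.
Pivot on row 1; the z-row RHS becomes 10 − (-1)·(95/8) = 175/8.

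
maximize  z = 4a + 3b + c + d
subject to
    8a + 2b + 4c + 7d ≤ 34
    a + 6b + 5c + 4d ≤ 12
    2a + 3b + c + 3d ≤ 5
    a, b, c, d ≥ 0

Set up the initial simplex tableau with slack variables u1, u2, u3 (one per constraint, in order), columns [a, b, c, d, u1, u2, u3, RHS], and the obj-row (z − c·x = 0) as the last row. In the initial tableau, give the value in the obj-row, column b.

-3

The obj-row carries the negated objective coefficients: the b entry is -3.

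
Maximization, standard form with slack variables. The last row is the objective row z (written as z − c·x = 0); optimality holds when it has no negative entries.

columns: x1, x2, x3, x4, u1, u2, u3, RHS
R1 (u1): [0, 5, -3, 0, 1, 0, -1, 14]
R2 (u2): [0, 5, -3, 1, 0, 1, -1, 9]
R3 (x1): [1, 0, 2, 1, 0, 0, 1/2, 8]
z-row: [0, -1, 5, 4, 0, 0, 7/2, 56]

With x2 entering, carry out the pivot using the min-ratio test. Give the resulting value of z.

Ratio test on column x2 — row 1: 14/5 = 14/5; row 2: 9/5 = 9/5; row 3: entry 0 ≤ 0. Minimum is 9/5 at row 2 (u2 leaves); pivot element 5.
Pivot on row 2; the z-row RHS becomes 56 − (-1)·(9/5) = 289/5.

289/5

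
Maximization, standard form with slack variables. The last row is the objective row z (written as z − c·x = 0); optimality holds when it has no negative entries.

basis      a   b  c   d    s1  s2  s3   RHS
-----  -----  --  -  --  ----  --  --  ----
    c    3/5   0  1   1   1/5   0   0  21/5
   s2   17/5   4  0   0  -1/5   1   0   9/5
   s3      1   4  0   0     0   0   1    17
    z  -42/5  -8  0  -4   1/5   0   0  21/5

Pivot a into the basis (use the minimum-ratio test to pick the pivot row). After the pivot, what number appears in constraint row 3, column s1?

Ratio test on column a — row 1: (21/5)/(3/5) = 7; row 2: (9/5)/(17/5) = 9/17; row 3: 17/1 = 17. Minimum is 9/17 at row 2 (s2 leaves); pivot element 17/5.
Divide row 2 by 17/5; eliminate column a from the other rows.
Row 3 update in column s1: 0 − 1·(-1/17) = 1/17.

1/17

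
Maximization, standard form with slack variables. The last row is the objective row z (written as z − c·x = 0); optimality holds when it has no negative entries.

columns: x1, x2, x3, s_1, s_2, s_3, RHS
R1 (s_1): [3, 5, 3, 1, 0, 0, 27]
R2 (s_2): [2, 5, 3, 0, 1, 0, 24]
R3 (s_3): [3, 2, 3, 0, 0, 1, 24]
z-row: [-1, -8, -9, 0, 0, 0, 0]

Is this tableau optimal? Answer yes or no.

The z-row has a negative entry -9 in column x3, so it is not optimal.

no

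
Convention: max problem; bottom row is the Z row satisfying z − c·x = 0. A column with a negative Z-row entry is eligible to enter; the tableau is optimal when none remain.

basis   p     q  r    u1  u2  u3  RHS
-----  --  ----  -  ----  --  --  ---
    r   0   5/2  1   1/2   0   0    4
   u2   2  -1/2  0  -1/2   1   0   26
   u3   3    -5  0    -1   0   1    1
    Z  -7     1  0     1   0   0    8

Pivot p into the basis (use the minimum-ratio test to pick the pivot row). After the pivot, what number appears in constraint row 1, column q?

5/2

Ratio test on column p — row 1: entry 0 ≤ 0; row 2: 26/2 = 13; row 3: 1/3 = 1/3. Minimum is 1/3 at row 3 (u3 leaves); pivot element 3.
Divide row 3 by 3; eliminate column p from the other rows.
Row 1 update in column q: 5/2 − 0·(-5/3) = 5/2.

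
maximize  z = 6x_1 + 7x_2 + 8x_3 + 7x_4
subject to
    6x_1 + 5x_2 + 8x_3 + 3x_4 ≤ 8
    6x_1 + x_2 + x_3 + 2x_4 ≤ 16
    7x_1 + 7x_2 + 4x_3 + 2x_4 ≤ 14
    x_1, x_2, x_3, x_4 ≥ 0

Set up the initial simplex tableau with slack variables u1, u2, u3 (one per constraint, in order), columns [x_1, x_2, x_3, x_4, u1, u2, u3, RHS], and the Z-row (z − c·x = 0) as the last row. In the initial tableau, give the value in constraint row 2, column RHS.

The RHS of constraint 2 is b_2 = 16.

16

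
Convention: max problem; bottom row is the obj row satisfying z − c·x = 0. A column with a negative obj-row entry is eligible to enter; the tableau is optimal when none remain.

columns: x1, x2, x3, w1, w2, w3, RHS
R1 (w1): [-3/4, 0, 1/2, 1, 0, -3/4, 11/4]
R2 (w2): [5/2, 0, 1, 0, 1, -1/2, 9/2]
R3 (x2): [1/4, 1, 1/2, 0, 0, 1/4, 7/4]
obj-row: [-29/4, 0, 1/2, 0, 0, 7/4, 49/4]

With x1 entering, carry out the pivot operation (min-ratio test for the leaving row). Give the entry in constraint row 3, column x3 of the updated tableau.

Ratio test on column x1 — row 1: entry -3/4 ≤ 0; row 2: (9/2)/(5/2) = 9/5; row 3: (7/4)/(1/4) = 7. Minimum is 9/5 at row 2 (w2 leaves); pivot element 5/2.
Divide row 2 by 5/2; eliminate column x1 from the other rows.
Row 3 update in column x3: 1/2 − (1/4)·(2/5) = 2/5.

2/5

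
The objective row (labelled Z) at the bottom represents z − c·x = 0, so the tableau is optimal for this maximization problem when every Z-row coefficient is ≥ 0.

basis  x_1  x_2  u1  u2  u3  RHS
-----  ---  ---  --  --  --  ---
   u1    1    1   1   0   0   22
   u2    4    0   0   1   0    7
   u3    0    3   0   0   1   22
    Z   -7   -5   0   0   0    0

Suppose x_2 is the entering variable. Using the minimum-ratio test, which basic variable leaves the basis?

u3

Column x_2 entries and ratios — u1: 22/1 = 22; u2: 0 ≤ 0, skip; u3: 22/3 = 22/3.
Smallest ratio is 22/3 in the row of u3, so u3 leaves.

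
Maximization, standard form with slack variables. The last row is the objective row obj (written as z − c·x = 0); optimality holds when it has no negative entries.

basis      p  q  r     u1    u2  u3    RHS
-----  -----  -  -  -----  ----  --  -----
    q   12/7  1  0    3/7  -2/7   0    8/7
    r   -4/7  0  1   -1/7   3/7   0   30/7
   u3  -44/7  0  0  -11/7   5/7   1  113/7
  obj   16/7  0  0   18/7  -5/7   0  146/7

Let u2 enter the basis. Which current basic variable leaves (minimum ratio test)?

r

Column u2 entries and ratios — q: -2/7 ≤ 0, skip; r: (30/7)/(3/7) = 10; u3: (113/7)/(5/7) = 113/5.
Smallest ratio is 10 in the row of r, so r leaves.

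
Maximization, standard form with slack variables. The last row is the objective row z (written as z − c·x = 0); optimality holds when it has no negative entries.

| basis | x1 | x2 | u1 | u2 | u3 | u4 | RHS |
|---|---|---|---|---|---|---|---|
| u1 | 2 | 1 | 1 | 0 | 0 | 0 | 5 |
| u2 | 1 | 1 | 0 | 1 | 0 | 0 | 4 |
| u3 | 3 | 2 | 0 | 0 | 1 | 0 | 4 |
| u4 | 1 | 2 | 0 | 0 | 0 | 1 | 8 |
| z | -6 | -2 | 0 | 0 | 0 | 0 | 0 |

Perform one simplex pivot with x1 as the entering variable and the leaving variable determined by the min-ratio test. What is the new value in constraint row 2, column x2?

Ratio test on column x1 — row 1: 5/2 = 5/2; row 2: 4/1 = 4; row 3: 4/3 = 4/3; row 4: 8/1 = 8. Minimum is 4/3 at row 3 (u3 leaves); pivot element 3.
Divide row 3 by 3; eliminate column x1 from the other rows.
Row 2 update in column x2: 1 − 1·(2/3) = 1/3.

1/3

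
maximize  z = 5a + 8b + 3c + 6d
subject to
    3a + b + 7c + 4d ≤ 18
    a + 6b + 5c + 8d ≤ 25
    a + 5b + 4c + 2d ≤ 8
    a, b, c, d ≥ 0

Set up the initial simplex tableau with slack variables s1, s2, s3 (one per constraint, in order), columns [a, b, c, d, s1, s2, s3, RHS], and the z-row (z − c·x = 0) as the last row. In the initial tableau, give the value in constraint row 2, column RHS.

25

The RHS of constraint 2 is b_2 = 25.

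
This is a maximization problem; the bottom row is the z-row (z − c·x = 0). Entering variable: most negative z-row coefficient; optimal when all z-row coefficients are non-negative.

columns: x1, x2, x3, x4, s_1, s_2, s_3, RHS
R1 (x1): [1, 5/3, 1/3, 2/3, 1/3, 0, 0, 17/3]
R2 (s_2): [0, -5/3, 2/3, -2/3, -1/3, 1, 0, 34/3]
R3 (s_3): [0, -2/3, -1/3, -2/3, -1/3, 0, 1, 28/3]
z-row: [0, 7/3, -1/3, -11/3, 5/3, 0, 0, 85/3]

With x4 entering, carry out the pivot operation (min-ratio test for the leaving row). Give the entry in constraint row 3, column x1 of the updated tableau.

Ratio test on column x4 — row 1: (17/3)/(2/3) = 17/2; row 2: entry -2/3 ≤ 0; row 3: entry -2/3 ≤ 0. Minimum is 17/2 at row 1 (x1 leaves); pivot element 2/3.
Divide row 1 by 2/3; eliminate column x4 from the other rows.
Row 3 update in column x1: 0 − (-2/3)·(3/2) = 1.

1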